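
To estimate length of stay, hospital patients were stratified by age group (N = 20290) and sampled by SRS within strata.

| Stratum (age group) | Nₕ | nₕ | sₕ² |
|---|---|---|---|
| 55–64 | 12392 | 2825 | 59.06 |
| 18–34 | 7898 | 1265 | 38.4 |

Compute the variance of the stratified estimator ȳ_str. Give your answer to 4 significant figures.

0.009883

Var(ȳ_str) = Σₕ Wₕ²(1 − fₕ)sₕ²/nₕ with Wₕ = Nₕ/N, N = 20290.
55–64: Wₕ = 0.61074421; term = 0.61074421²·(1 − 0.22796966)·59.06/2825 = 0.0060204378.
18–34: Wₕ = 0.38925579; term = 0.38925579²·(1 − 0.16016713)·38.4/1265 = 0.0038628134.
Sum = 0.0098832512.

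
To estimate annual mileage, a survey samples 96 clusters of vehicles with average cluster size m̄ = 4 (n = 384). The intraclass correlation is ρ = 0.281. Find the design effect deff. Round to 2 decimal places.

1.84

deff = 1 + (4 − 1)·0.281 = 1 + 0.843 = 1.843.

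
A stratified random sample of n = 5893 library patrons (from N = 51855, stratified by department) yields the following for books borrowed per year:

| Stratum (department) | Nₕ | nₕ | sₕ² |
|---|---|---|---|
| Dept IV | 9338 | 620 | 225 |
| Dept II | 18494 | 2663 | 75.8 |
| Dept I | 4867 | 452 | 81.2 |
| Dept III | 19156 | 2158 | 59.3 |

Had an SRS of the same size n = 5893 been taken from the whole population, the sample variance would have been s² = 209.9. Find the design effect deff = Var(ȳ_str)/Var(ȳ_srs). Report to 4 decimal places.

Var(ȳ_str) = Σ Wₕ²(1−fₕ)sₕ²/nₕ with Wₕ = Nₕ/51855:
  Dept IV: (9338/51855)²·(1−620/9338)·225/620 = 0.010987029
  Dept II: (18494/51855)²·(1−2663/18494)·75.8/2663 = 0.0030992454
  Dept I: (4867/51855)²·(1−452/4867)·81.2/452 = 0.0014355832
  Dept III: (19156/51855)²·(1−2158/19156)·59.3/2158 = 0.0033275503
  → Var(ȳ_str) = 0.018849408.
Var(ȳ_srs) = (1 − 5893/51855)·209.9/5893 = 0.031570705.
deff = 0.018849408 / 0.031570705 = 0.5971.

0.5971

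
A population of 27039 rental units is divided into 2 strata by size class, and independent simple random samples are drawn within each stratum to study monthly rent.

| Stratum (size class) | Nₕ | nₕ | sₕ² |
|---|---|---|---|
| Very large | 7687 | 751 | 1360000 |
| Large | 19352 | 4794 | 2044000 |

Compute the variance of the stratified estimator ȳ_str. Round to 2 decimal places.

296.36

Var(ȳ_str) = Σₕ Wₕ²(1 − fₕ)sₕ²/nₕ with Wₕ = Nₕ/N, N = 27039.
Very large: Wₕ = 0.28429306; term = 0.28429306²·(1 − 0.09769741)·1360000/751 = 132.06377.
Large: Wₕ = 0.71570694; term = 0.71570694²·(1 − 0.24772633)·2044000/4794 = 164.29683.
Sum = 296.3606.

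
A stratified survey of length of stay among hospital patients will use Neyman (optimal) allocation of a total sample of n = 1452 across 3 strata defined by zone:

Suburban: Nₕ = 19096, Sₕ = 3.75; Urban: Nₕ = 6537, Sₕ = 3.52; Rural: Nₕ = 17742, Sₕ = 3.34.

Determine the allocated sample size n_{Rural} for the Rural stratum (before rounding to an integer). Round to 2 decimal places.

559.16

Neyman allocation: nₕ = n·NₕSₕ / Σⱼ NⱼSⱼ.
Σ NⱼSⱼ = 19096·3.75 + 6537·3.52 + 17742·3.34 = 153878.52.
n_{Rural} = 1452·17742·3.34 / 153878.52 = 559.16.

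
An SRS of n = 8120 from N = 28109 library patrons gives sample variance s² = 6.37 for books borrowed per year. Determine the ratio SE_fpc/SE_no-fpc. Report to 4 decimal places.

0.8433

f = n/N = 8120/28109 = 0.28887545.
SE_no-fpc = √(s²/n) = 0.028008619; SE_fpc = √((1−f)s²/n) = 0.023619165.
Ratio = √(1−f) = 0.84328201.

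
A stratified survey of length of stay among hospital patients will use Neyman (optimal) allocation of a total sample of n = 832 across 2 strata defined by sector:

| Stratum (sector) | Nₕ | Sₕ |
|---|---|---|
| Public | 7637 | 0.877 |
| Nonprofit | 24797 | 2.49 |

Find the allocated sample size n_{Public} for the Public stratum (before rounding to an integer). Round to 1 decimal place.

81.4

Neyman allocation: nₕ = n·NₕSₕ / Σⱼ NⱼSⱼ.
Σ NⱼSⱼ = 7637·0.877 + 24797·2.49 = 68442.179.
n_{Public} = 832·7637·0.877 / 68442.179 = 81.4.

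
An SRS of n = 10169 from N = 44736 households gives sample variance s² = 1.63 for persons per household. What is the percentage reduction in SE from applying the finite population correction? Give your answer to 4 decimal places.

12.0973

f = n/N = 10169/44736 = 0.22731134.
SE_no-fpc = √(s²/n) = 0.012660611; SE_fpc = √((1−f)s²/n) = 0.011129021.
Ratio = √(1−f) = 0.87902711. Reduction = 100·(1 − 0.87902711) = 12.0973%.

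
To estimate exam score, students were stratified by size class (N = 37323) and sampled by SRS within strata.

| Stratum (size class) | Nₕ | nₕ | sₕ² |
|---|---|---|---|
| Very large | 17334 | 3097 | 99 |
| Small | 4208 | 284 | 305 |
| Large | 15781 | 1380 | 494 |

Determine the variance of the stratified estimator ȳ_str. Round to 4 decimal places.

0.0768

Var(ȳ_str) = Σₕ Wₕ²(1 − fₕ)sₕ²/nₕ with Wₕ = Nₕ/N, N = 37323.
Very large: Wₕ = 0.46443212; term = 0.46443212²·(1 − 0.17866621)·99/3097 = 0.0056631515.
Small: Wₕ = 0.11274549; term = 0.11274549²·(1 − 0.06749049)·305/284 = 0.012730139.
Large: Wₕ = 0.42282239; term = 0.42282239²·(1 − 0.08744693)·494/1380 = 0.058401223.
Sum = 0.076794514.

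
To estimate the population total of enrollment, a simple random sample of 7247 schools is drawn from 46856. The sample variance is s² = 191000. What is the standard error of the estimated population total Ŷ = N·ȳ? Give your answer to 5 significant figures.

Var(Ŷ) = N²·Var(ȳ) = N²·(1 − n/N)·s²/n.
f = 7247/46856 = 0.15466536; Var(ȳ) = 0.84533464·191000/7247 = 22.279414.
Var(Ŷ) = 46856² · 22.279414 = 4.8914113 × 10^10.
SE(Ŷ) = √(4.8914113 × 10^10) = 221170.

221170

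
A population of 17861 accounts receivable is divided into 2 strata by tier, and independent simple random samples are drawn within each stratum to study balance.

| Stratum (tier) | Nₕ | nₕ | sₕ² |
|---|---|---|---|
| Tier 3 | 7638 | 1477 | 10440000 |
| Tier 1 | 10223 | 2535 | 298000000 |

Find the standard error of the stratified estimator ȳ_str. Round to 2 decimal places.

173.22

Var(ȳ_str) = Σₕ Wₕ²(1 − fₕ)sₕ²/nₕ with Wₕ = Nₕ/N, N = 17861.
Tier 3: Wₕ = 0.42763563; term = 0.42763563²·(1 − 0.19337523)·10440000/1477 = 1042.6519.
Tier 1: Wₕ = 0.57236437; term = 0.57236437²·(1 − 0.24797026)·298000000/2535 = 28961.33.
Sum = 30003.982.
SE = √(30003.982) = 173.22.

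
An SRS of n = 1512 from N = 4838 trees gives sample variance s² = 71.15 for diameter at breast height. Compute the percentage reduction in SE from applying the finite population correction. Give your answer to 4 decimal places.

17.0859

f = n/N = 1512/4838 = 0.31252584.
SE_no-fpc = √(s²/n) = 0.21692597; SE_fpc = √((1−f)s²/n) = 0.17986214.
Ratio = √(1−f) = 0.82914062. Reduction = 100·(1 − 0.82914062) = 17.0859%.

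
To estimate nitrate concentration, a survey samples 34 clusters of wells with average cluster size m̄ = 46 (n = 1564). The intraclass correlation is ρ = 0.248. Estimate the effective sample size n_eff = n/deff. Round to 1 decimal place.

128.6

deff = 1 + (46 − 1)·0.248 = 1 + 11.16 = 12.16.
n_eff = 1564 / 12.16 = 128.6.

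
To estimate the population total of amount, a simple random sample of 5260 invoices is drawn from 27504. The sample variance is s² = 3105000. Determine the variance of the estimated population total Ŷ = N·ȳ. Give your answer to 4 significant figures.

3.611 × 10^11

Var(Ŷ) = N²·Var(ȳ) = N²·(1 − n/N)·s²/n.
f = 5260/27504 = 0.19124491; Var(ȳ) = 0.80875509·3105000/5260 = 477.41151.
Var(Ŷ) = 27504² · 477.41151 = 3.6114749 × 10^11.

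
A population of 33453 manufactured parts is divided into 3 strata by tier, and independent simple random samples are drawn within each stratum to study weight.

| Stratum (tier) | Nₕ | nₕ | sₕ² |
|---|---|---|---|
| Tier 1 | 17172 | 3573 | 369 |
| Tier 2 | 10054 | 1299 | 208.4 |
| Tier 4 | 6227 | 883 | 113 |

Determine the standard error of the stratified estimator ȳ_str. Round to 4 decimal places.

0.1949

Var(ȳ_str) = Σₕ Wₕ²(1 − fₕ)sₕ²/nₕ with Wₕ = Nₕ/N, N = 33453.
Tier 1: Wₕ = 0.51331719; term = 0.51331719²·(1 − 0.20807128)·369/3573 = 0.021550188.
Tier 2: Wₕ = 0.30054106; term = 0.30054106²·(1 − 0.12920231)·208.4/1299 = 0.012618666.
Tier 4: Wₕ = 0.18614175; term = 0.18614175²·(1 − 0.14180183)·113/883 = 0.0038053352.
Sum = 0.037974189.
SE = √(0.037974189) = 0.1949.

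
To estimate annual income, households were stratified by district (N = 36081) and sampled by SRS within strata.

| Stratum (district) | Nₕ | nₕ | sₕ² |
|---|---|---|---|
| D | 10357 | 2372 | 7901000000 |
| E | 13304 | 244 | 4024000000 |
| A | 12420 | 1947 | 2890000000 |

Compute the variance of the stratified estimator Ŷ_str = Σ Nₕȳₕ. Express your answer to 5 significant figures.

Var(Ŷ_str) = Σₕ Nₕ²(1 − fₕ)sₕ²/nₕ.
D: 10357²·(1 − 2372/10357)·7901000000/2372 = 2.7547125 × 10^14.
E: 13304²·(1 − 244/13304)·4024000000/244 = 2.8654548 × 10^15.
A: 12420²·(1 − 1947/12420)·2890000000/1947 = 1.9307435 × 10^14.
Sum = 3.3340004 × 10^15.

3.3340 × 10^15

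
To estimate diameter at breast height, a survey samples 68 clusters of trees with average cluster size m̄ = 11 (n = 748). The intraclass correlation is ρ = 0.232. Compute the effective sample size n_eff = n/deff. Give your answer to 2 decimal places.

225.30

deff = 1 + (11 − 1)·0.232 = 1 + 2.32 = 3.32.
n_eff = 748 / 3.32 = 225.30.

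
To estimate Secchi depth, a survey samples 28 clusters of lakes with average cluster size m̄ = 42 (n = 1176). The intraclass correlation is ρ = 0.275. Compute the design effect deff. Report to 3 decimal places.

12.275

deff = 1 + (42 − 1)·0.275 = 1 + 11.275 = 12.275.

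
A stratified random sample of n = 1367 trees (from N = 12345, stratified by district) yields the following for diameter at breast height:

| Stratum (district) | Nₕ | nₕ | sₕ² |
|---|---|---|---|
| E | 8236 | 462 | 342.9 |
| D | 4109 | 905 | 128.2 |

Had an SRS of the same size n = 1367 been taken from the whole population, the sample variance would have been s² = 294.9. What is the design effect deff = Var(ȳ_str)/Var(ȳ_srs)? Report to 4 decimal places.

1.6892

Var(ȳ_str) = Σ Wₕ²(1−fₕ)sₕ²/nₕ with Wₕ = Nₕ/12345:
  E: (8236/12345)²·(1−462/8236)·342.9/462 = 0.31182016
  D: (4109/12345)²·(1−905/4109)·128.2/905 = 0.012237308
  → Var(ȳ_str) = 0.32405747.
Var(ȳ_srs) = (1 − 1367/12345)·294.9/1367 = 0.19183966.
deff = 0.32405747 / 0.19183966 = 1.6892.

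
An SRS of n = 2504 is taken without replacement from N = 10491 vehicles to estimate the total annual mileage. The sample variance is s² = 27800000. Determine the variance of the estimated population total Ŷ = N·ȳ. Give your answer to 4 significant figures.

Var(Ŷ) = N²·Var(ȳ) = N²·(1 − n/N)·s²/n.
f = 2504/10491 = 0.23868077; Var(ȳ) = 0.76131923·27800000/2504 = 8452.346.
Var(Ŷ) = 10491² · 8452.346 = 9.3027434 × 10^11.

9.303 × 10^11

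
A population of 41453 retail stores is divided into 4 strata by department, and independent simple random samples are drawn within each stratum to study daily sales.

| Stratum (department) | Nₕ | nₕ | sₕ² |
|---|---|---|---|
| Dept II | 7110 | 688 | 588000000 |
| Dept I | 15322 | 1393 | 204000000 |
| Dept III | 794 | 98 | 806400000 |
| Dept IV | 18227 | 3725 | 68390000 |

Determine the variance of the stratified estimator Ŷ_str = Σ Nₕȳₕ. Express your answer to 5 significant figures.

7.9679 × 10^13

Var(Ŷ_str) = Σₕ Nₕ²(1 − fₕ)sₕ²/nₕ.
Dept II: 7110²·(1 − 688/7110)·588000000/688 = 3.9023731 × 10^13.
Dept I: 15322²·(1 − 1393/15322)·204000000/1393 = 3.1254636 × 10^13.
Dept III: 794²·(1 − 98/794)·806400000/98 = 4.5473061 × 10^12.
Dept IV: 18227²·(1 − 3725/18227)·68390000/3725 = 4.8529903 × 10^12.
Sum = 7.9678663 × 10^13.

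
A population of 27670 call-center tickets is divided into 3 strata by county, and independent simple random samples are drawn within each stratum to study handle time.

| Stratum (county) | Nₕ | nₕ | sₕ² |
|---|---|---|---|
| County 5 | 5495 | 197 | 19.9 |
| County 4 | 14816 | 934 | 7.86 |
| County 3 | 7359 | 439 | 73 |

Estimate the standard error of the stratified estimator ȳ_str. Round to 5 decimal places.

0.13100

Var(ȳ_str) = Σₕ Wₕ²(1 − fₕ)sₕ²/nₕ with Wₕ = Nₕ/N, N = 27670.
County 5: Wₕ = 0.19859053; term = 0.19859053²·(1 − 0.03585077)·19.9/197 = 0.0038410343.
County 4: Wₕ = 0.53545356; term = 0.53545356²·(1 − 0.06303996)·7.86/934 = 0.0022606866.
County 3: Wₕ = 0.26595591; term = 0.26595591²·(1 − 0.05965484)·73/439 = 0.011060249.
Sum = 0.01716197.
SE = √(0.01716197) = 0.13100.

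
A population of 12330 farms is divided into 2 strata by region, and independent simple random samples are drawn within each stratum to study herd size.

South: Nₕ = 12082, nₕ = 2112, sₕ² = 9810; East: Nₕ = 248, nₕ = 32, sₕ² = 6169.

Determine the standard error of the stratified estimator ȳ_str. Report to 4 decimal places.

Var(ȳ_str) = Σₕ Wₕ²(1 − fₕ)sₕ²/nₕ with Wₕ = Nₕ/N, N = 12330.
South: Wₕ = 0.97988646; term = 0.97988646²·(1 − 0.17480550)·9810/2112 = 3.6802975.
East: Wₕ = 0.02011354; term = 0.02011354²·(1 − 0.12903226)·6169/32 = 0.067927256.
Sum = 3.7482248.
SE = √(3.7482248) = 1.9360.

1.9360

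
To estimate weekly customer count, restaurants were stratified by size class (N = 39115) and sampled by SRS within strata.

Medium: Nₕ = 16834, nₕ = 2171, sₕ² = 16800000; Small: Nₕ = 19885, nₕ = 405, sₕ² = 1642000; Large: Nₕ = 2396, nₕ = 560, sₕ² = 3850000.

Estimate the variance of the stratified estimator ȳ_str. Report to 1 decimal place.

2294.7

Var(ȳ_str) = Σₕ Wₕ²(1 − fₕ)sₕ²/nₕ with Wₕ = Nₕ/N, N = 39115.
Medium: Wₕ = 0.43037198; term = 0.43037198²·(1 − 0.12896519)·16800000/2171 = 1248.4552.
Small: Wₕ = 0.50837275; term = 0.50837275²·(1 − 0.02036711)·1642000/405 = 1026.4694.
Large: Wₕ = 0.06125527; term = 0.06125527²·(1 − 0.23372287)·3850000/560 = 19.767217.
Sum = 2294.6918.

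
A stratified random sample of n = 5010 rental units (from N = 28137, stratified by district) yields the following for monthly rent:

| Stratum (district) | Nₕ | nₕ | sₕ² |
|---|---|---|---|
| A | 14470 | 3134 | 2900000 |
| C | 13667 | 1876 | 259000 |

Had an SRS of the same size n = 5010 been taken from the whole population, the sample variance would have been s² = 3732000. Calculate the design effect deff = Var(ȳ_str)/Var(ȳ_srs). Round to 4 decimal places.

0.3590

Var(ȳ_str) = Σ Wₕ²(1−fₕ)sₕ²/nₕ with Wₕ = Nₕ/28137:
  A: (14470/28137)²·(1−3134/14470)·2900000/3134 = 191.72193
  C: (13667/28137)²·(1−1876/13667)·259000/1876 = 28.101868
  → Var(ȳ_str) = 219.8238.
Var(ȳ_srs) = (1 − 5010/28137)·3732000/5010 = 612.27344.
deff = 219.8238 / 612.27344 = 0.3590.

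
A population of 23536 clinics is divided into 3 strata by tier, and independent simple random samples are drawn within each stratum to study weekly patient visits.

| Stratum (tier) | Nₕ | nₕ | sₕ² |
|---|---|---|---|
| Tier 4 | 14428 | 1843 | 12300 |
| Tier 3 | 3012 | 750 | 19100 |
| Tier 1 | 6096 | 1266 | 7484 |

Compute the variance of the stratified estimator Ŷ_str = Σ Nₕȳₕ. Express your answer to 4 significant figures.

Var(Ŷ_str) = Σₕ Nₕ²(1 − fₕ)sₕ²/nₕ.
Tier 4: 14428²·(1 − 1843/14428)·12300/1843 = 1.2118228 × 10^9.
Tier 3: 3012²·(1 − 750/3012)·19100/750 = 1.7350807 × 10^8.
Tier 1: 6096²·(1 − 1266/6096)·7484/1266 = 1.7405727 × 10^8.
Sum = 1.5593881 × 10^9.

1.559 × 10^9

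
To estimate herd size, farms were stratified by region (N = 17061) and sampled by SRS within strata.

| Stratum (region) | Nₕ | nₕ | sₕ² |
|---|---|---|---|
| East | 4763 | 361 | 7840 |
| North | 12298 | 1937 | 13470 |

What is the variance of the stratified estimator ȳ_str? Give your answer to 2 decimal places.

4.61

Var(ȳ_str) = Σₕ Wₕ²(1 − fₕ)sₕ²/nₕ with Wₕ = Nₕ/N, N = 17061.
East: Wₕ = 0.27917473; term = 0.27917473²·(1 − 0.07579257)·7840/361 = 1.5643377.
North: Wₕ = 0.72082527; term = 0.72082527²·(1 − 0.15750529)·13470/1937 = 3.0441439.
Sum = 4.6084816.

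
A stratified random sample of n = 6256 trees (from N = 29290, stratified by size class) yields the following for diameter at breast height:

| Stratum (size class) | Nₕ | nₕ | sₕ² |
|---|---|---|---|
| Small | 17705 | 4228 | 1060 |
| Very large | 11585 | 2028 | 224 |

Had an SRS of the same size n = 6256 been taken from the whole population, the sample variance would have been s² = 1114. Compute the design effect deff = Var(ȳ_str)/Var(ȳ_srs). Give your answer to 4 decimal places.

Var(ȳ_str) = Σ Wₕ²(1−fₕ)sₕ²/nₕ with Wₕ = Nₕ/29290:
  Small: (17705/29290)²·(1−4228/17705)·1060/4228 = 0.069730263
  Very large: (11585/29290)²·(1−2028/11585)·224/2028 = 0.014254728
  → Var(ȳ_str) = 0.083984991.
Var(ȳ_srs) = (1 − 6256/29290)·1114/6256 = 0.1400356.
deff = 0.083984991 / 0.1400356 = 0.5997.

0.5997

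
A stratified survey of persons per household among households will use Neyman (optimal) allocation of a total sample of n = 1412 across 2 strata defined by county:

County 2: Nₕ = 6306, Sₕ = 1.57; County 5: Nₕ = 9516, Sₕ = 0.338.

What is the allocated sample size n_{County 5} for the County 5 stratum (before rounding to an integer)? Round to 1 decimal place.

Neyman allocation: nₕ = n·NₕSₕ / Σⱼ NⱼSⱼ.
Σ NⱼSⱼ = 6306·1.57 + 9516·0.338 = 13116.828.
n_{County 5} = 1412·9516·0.338 / 13116.828 = 346.2.

346.2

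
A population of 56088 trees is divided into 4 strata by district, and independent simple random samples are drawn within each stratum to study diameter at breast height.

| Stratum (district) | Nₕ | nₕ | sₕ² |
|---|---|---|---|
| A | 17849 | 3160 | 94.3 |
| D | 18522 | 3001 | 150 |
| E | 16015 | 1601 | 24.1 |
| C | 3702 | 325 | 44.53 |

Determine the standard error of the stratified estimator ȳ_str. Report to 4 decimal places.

Var(ȳ_str) = Σₕ Wₕ²(1 − fₕ)sₕ²/nₕ with Wₕ = Nₕ/N, N = 56088.
A: Wₕ = 0.31823206; term = 0.31823206²·(1 − 0.17704073)·94.3/3160 = 0.0024870861.
D: Wₕ = 0.33023107; term = 0.33023107²·(1 − 0.16202354)·150/3001 = 0.0045676512.
E: Wₕ = 0.28553345; term = 0.28553345²·(1 − 0.09996878)·24.1/1601 = 0.0011045802.
C: Wₕ = 0.06600342; term = 0.06600342²·(1 − 0.08779038)·44.53/325 = 5.4449877 × 10^-4.
Sum = 0.0087038163.
SE = √(0.0087038163) = 0.0933.

0.0933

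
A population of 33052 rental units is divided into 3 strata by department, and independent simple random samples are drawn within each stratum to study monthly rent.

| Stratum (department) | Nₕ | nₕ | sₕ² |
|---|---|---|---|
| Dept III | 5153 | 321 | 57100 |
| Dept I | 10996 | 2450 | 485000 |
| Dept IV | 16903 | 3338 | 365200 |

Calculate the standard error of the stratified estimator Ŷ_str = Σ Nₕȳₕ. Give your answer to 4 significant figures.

Var(Ŷ_str) = Σₕ Nₕ²(1 − fₕ)sₕ²/nₕ.
Dept III: 5153²·(1 − 321/5153)·57100/321 = 4.4291271 × 10^9.
Dept I: 10996²·(1 − 2450/10996)·485000/2450 = 1.8602584 × 10^10.
Dept IV: 16903²·(1 − 3338/16903)·365200/3338 = 2.5085804 × 10^10.
Sum = 4.8117515 × 10^10.
SE = √(4.8117515 × 10^10) = 219400.

219400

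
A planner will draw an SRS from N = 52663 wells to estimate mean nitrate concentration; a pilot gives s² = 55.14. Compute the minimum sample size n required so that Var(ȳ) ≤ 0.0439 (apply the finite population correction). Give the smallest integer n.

Without fpc, n₀ = s²/D = 55.14/0.0439 = 1256.0364.
With fpc, (1 − n/N)·s²/n ≤ D requires n ≥ n₀/(1 + n₀/N) = 1256.0364/(1 + 1256.0364/52663) = 1226.7772.
Rounding up, n = 1227.

1227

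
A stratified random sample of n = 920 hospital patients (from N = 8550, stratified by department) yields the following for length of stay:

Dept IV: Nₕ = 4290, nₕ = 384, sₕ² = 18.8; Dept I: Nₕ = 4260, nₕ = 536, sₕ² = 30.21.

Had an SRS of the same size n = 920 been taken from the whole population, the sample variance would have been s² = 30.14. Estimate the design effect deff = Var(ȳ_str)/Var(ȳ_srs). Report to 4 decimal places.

Var(ȳ_str) = Σ Wₕ²(1−fₕ)sₕ²/nₕ with Wₕ = Nₕ/8550:
  Dept IV: (4290/8550)²·(1−384/4290)·18.8/384 = 0.011222353
  Dept I: (4260/8550)²·(1−536/4260)·30.21/536 = 0.01223131
  → Var(ȳ_str) = 0.023453663.
Var(ȳ_srs) = (1 − 920/8550)·30.14/920 = 0.029235723.
deff = 0.023453663 / 0.029235723 = 0.8022.

0.8022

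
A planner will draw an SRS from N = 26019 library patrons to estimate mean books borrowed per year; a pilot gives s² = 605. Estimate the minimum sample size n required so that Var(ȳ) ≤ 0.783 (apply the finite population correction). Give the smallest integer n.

Without fpc, n₀ = s²/D = 605/0.783 = 772.6692.
With fpc, (1 − n/N)·s²/n ≤ D requires n ≥ n₀/(1 + n₀/N) = 772.6692/(1 + 772.6692/26019) = 750.3855.
Rounding up, n = 751.

751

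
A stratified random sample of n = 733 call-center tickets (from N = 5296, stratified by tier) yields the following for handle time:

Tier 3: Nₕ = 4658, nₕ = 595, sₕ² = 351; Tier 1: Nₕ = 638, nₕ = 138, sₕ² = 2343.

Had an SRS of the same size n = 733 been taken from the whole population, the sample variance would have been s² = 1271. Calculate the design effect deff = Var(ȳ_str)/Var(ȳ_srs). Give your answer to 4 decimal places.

0.3957

Var(ȳ_str) = Σ Wₕ²(1−fₕ)sₕ²/nₕ with Wₕ = Nₕ/5296:
  Tier 3: (4658/5296)²·(1−595/4658)·351/595 = 0.39805264
  Tier 1: (638/5296)²·(1−138/638)·2343/138 = 0.19310252
  → Var(ȳ_str) = 0.59115516.
Var(ȳ_srs) = (1 − 733/5296)·1271/733 = 1.4939775.
deff = 0.59115516 / 1.4939775 = 0.3957.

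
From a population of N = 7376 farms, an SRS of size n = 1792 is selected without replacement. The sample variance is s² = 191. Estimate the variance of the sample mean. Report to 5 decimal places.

Under SRS without replacement, Var(ȳ) = (1 − f)·s²/n with f = n/N = 1792/7376 = 0.24295011.
Var(ȳ) = (1 − 0.24295011)·191/1792 = 0.75704989·0.10658482 = 0.080690028.

0.08069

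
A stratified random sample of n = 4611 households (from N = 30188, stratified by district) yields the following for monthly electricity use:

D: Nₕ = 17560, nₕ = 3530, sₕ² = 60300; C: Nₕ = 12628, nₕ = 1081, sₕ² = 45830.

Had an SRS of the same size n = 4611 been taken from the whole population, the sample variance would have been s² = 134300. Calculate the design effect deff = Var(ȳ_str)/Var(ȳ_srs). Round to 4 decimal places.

Var(ȳ_str) = Σ Wₕ²(1−fₕ)sₕ²/nₕ with Wₕ = Nₕ/30188:
  D: (17560/30188)²·(1−3530/17560)·60300/3530 = 4.6180232
  C: (12628/30188)²·(1−1081/12628)·45830/1081 = 6.7835842
  → Var(ȳ_str) = 11.401607.
Var(ȳ_srs) = (1 − 4611/30188)·134300/4611 = 24.677215.
deff = 11.401607 / 24.677215 = 0.4620.

0.4620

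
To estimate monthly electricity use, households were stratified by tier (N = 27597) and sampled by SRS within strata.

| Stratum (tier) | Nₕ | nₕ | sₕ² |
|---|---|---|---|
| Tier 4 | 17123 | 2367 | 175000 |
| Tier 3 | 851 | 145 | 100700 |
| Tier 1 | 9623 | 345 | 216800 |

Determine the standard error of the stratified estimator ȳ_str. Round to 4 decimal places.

Var(ȳ_str) = Σₕ Wₕ²(1 − fₕ)sₕ²/nₕ with Wₕ = Nₕ/N, N = 27597.
Tier 4: Wₕ = 0.62046599; term = 0.62046599²·(1 − 0.13823512)·175000/2367 = 24.528136.
Tier 3: Wₕ = 0.03083669; term = 0.03083669²·(1 − 0.17038778)·100700/145 = 0.54786301.
Tier 1: Wₕ = 0.34869732; term = 0.34869732²·(1 − 0.03585161)·216800/345 = 73.668409.
Sum = 98.744408.
SE = √(98.744408) = 9.9370.

9.9370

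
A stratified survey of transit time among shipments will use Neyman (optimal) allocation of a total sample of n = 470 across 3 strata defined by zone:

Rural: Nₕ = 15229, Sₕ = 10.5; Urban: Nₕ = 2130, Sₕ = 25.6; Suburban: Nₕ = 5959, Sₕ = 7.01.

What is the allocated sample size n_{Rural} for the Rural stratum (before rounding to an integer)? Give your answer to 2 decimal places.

Neyman allocation: nₕ = n·NₕSₕ / Σⱼ NⱼSⱼ.
Σ NⱼSⱼ = 15229·10.5 + 2130·25.6 + 5959·7.01 = 256205.09.
n_{Rural} = 470·15229·10.5 / 256205.09 = 293.34.

293.34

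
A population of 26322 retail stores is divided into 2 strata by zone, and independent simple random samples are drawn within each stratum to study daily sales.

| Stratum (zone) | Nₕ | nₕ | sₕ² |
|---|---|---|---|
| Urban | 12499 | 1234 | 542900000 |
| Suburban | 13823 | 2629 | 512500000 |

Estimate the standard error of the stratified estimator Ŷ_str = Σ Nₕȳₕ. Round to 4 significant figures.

9.597 × 10^6

Var(Ŷ_str) = Σₕ Nₕ²(1 − fₕ)sₕ²/nₕ.
Urban: 12499²·(1 − 1234/12499)·542900000/1234 = 6.1945697 × 10^13.
Suburban: 13823²·(1 − 2629/13823)·512500000/2629 = 3.0164136 × 10^13.
Sum = 9.2109833 × 10^13.
SE = √(9.2109833 × 10^13) = 9.597 × 10^6.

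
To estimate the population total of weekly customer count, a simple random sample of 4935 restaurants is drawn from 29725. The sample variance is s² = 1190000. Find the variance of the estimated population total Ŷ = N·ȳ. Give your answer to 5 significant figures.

1.7769 × 10^11

Var(Ŷ) = N²·Var(ȳ) = N²·(1 − n/N)·s²/n.
f = 4935/29725 = 0.16602187; Var(ȳ) = 0.83397813·1190000/4935 = 201.10111.
Var(Ŷ) = 29725² · 201.10111 = 1.7768804 × 10^11.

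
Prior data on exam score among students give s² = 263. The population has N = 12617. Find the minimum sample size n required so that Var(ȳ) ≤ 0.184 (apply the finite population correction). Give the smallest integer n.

Without fpc, n₀ = s²/D = 263/0.184 = 1429.3478.
With fpc, (1 − n/N)·s²/n ≤ D requires n ≥ n₀/(1 + n₀/N) = 1429.3478/(1 + 1429.3478/12617) = 1283.8982.
Rounding up, n = 1284.

1284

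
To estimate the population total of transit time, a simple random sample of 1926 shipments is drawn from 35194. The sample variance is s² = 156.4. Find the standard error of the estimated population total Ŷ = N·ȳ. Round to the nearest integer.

Var(Ŷ) = N²·Var(ȳ) = N²·(1 − n/N)·s²/n.
f = 1926/35194 = 0.05472524; Var(ȳ) = 0.94527476·156.4/1926 = 0.07676063.
Var(Ŷ) = 35194² · 0.07676063 = 9.507707 × 10^7.
SE(Ŷ) = √(9.507707 × 10^7) = 9751.

9751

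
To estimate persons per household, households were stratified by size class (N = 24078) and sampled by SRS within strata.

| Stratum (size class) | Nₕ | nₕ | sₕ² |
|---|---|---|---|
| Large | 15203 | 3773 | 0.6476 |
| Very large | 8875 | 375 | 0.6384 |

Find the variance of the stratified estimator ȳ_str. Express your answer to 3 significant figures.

2.73 × 10^-4

Var(ȳ_str) = Σₕ Wₕ²(1 − fₕ)sₕ²/nₕ with Wₕ = Nₕ/N, N = 24078.
Large: Wₕ = 0.63140626; term = 0.63140626²·(1 − 0.24817470)·0.6476/3773 = 5.144637 × 10^-5.
Very large: Wₕ = 0.36859374; term = 0.36859374²·(1 − 0.04225352)·0.6384/375 = 2.2151752 × 10^-4.
Sum = 2.7296389 × 10^-4.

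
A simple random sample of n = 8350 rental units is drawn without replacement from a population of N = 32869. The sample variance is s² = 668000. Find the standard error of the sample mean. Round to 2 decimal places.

7.73

Under SRS without replacement, Var(ȳ) = (1 − f)·s²/n with f = n/N = 8350/32869 = 0.25403876.
Var(ȳ) = (1 − 0.25403876)·668000/8350 = 0.74596124·80 = 59.676899.
SE(ȳ) = √(59.676899) = 7.73.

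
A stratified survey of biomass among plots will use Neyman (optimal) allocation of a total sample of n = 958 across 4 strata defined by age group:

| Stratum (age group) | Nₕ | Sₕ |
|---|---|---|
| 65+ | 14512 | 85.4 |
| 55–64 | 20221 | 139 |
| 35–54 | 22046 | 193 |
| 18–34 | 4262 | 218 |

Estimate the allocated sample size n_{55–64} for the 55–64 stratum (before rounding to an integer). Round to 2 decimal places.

Neyman allocation: nₕ = n·NₕSₕ / Σⱼ NⱼSⱼ.
Σ NⱼSⱼ = 14512·85.4 + 20221·139 + 22046·193 + 4262·218 = 9.2340378 × 10^6.
n_{55–64} = 958·20221·139 / (9.2340378 × 10^6) = 291.60.

291.60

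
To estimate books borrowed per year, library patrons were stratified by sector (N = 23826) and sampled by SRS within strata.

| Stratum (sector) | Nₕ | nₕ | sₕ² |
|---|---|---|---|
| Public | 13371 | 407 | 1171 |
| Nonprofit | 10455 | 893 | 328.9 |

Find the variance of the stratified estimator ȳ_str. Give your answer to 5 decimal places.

Var(ȳ_str) = Σₕ Wₕ²(1 − fₕ)sₕ²/nₕ with Wₕ = Nₕ/N, N = 23826.
Public: Wₕ = 0.56119365; term = 0.56119365²·(1 − 0.03043901)·1171/407 = 0.8785432.
Nonprofit: Wₕ = 0.43880635; term = 0.43880635²·(1 − 0.08541368)·328.9/893 = 0.064860892.
Sum = 0.94340409.

0.94340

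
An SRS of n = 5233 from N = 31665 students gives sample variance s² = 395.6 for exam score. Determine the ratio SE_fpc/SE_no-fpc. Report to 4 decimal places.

0.9136

f = n/N = 5233/31665 = 0.16526133.
SE_no-fpc = √(s²/n) = 0.2749494; SE_fpc = √((1−f)s²/n) = 0.25120486.
Ratio = √(1−f) = 0.91364034.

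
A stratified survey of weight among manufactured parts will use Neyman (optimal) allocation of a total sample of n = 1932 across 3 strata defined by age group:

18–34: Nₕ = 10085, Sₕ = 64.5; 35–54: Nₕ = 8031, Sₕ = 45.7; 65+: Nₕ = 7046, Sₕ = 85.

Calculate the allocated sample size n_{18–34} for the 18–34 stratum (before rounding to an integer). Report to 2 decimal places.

Neyman allocation: nₕ = n·NₕSₕ / Σⱼ NⱼSⱼ.
Σ NⱼSⱼ = 10085·64.5 + 8031·45.7 + 7046·85 = 1.6164092 × 10^6.
n_{18–34} = 1932·10085·64.5 / (1.6164092 × 10^6) = 777.48.

777.48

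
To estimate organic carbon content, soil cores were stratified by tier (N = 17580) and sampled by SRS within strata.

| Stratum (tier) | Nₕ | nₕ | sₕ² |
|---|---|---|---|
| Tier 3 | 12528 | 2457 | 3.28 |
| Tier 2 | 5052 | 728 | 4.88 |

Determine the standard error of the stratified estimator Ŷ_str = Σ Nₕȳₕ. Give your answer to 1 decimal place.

Var(Ŷ_str) = Σₕ Nₕ²(1 − fₕ)sₕ²/nₕ.
Tier 3: 12528²·(1 − 2457/12528)·3.28/2457 = 168431.39.
Tier 2: 5052²·(1 − 728/5052)·4.88/728 = 146432.5.
Sum = 314863.89.
SE = √(314863.89) = 561.1.

561.1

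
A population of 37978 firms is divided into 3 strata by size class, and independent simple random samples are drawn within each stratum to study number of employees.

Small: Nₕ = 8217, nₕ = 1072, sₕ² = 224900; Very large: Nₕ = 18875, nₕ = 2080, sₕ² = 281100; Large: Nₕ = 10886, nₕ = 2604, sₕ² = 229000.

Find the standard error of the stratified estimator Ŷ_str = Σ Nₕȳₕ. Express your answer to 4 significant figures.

Var(Ŷ_str) = Σₕ Nₕ²(1 − fₕ)sₕ²/nₕ.
Small: 8217²·(1 − 1072/8217)·224900/1072 = 1.2317149 × 10^10.
Very large: 18875²·(1 − 2080/18875)·281100/2080 = 4.2841481 × 10^10.
Large: 10886²·(1 − 2604/10886)·229000/2604 = 7.9286283 × 10^9.
Sum = 6.3087258 × 10^10.
SE = √(6.3087258 × 10^10) = 251200.

251200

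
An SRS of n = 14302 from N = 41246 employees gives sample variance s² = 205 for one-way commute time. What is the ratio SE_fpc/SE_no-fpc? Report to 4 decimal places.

0.8082

f = n/N = 14302/41246 = 0.34674878.
SE_no-fpc = √(s²/n) = 0.11972326; SE_fpc = √((1−f)s²/n) = 0.09676508.
Ratio = √(1−f) = 0.80823958.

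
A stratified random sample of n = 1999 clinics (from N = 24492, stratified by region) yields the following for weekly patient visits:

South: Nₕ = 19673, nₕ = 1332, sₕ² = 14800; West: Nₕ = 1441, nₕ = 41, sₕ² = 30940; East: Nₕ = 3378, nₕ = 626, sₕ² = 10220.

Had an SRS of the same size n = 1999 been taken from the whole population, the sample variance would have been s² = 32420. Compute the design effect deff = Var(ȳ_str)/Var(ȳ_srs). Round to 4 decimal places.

0.6361

Var(ȳ_str) = Σ Wₕ²(1−fₕ)sₕ²/nₕ with Wₕ = Nₕ/24492:
  South: (19673/24492)²·(1−1332/19673)·14800/1332 = 6.6834791
  West: (1441/24492)²·(1−41/1441)·30940/41 = 2.5379319
  East: (3378/24492)²·(1−626/3378)·10220/626 = 0.2530091
  → Var(ȳ_str) = 9.4744201.
Var(ȳ_srs) = (1 − 1999/24492)·32420/1999 = 14.894412.
deff = 9.4744201 / 14.894412 = 0.6361.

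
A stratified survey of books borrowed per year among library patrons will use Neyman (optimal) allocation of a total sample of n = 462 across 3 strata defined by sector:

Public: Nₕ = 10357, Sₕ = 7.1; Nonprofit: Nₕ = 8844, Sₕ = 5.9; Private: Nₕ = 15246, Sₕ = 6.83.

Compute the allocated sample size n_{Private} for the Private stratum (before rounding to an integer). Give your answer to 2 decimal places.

209.31

Neyman allocation: nₕ = n·NₕSₕ / Σⱼ NⱼSⱼ.
Σ NⱼSⱼ = 10357·7.1 + 8844·5.9 + 15246·6.83 = 229844.48.
n_{Private} = 462·15246·6.83 / 229844.48 = 209.31.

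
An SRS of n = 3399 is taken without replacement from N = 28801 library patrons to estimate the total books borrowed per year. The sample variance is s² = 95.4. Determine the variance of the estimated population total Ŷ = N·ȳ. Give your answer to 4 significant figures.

2.053 × 10^7

Var(Ŷ) = N²·Var(ȳ) = N²·(1 − n/N)·s²/n.
f = 3399/28801 = 0.11801674; Var(ȳ) = 0.88198326·95.4/3399 = 0.024754694.
Var(Ŷ) = 28801² · 0.024754694 = 2.0533959 × 10^7.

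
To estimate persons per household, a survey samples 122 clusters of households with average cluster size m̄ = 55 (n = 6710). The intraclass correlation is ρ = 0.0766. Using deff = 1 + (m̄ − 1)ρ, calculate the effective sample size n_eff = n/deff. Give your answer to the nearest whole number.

1306

deff = 1 + (55 − 1)·0.0766 = 1 + 4.1364 = 5.1364.
n_eff = 6710 / 5.1364 = 1306.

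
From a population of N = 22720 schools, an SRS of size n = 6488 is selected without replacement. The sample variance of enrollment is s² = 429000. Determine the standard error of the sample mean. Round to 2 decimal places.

6.87

Under SRS without replacement, Var(ȳ) = (1 − f)·s²/n with f = n/N = 6488/22720 = 0.28556338.
Var(ȳ) = (1 − 0.28556338)·429000/6488 = 0.71443662·66.122072 = 47.240029.
SE(ȳ) = √(47.240029) = 6.87.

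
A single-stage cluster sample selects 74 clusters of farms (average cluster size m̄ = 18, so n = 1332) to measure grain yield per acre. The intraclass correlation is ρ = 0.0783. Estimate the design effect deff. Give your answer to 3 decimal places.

2.331

deff = 1 + (18 − 1)·0.0783 = 1 + 1.3311 = 2.3311.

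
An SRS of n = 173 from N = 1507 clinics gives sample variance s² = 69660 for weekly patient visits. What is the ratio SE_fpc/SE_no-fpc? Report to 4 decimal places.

f = n/N = 173/1507 = 0.11479761.
SE_no-fpc = √(s²/n) = 20.066364; SE_fpc = √((1−f)s²/n) = 18.879478.
Ratio = √(1−f) = 0.94085195.

0.9409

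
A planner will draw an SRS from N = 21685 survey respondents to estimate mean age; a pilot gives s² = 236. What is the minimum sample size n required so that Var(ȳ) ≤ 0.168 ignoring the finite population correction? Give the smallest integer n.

1405

Without fpc, n₀ = s²/D = 236/0.168 = 1404.7619.
Rounding up, n = 1405.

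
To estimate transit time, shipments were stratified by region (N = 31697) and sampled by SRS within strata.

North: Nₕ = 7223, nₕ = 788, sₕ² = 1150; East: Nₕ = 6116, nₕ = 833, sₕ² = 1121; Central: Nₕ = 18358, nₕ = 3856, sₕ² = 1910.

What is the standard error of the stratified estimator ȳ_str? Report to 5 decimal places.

0.49198

Var(ȳ_str) = Σₕ Wₕ²(1 − fₕ)sₕ²/nₕ with Wₕ = Nₕ/N, N = 31697.
North: Wₕ = 0.22787646; term = 0.22787646²·(1 − 0.10909594)·1150/788 = 0.067515186.
East: Wₕ = 0.19295201; term = 0.19295201²·(1 − 0.13620013)·1121/833 = 0.043278518.
Central: Wₕ = 0.57917153; term = 0.57917153²·(1 − 0.21004467)·1910/3856 = 0.13125422.
Sum = 0.24204792.
SE = √(0.24204792) = 0.49198.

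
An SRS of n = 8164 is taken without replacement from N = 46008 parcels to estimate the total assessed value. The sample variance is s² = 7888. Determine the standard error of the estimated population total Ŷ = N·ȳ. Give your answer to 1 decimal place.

Var(Ŷ) = N²·Var(ȳ) = N²·(1 − n/N)·s²/n.
f = 8164/46008 = 0.17744740; Var(ȳ) = 0.82255260·7888/8164 = 0.7947446.
Var(Ŷ) = 46008² · 0.7947446 = 1.6822646 × 10^9.
SE(Ŷ) = √(1.6822646 × 10^9) = 41015.4.

41015.4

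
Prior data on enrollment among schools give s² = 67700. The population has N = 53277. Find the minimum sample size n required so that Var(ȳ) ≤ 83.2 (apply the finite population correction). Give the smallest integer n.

Without fpc, n₀ = s²/D = 67700/83.2 = 813.7019.
With fpc, (1 − n/N)·s²/n ≤ D requires n ≥ n₀/(1 + n₀/N) = 813.7019/(1 + 813.7019/53277) = 801.4611.
Rounding up, n = 802.

802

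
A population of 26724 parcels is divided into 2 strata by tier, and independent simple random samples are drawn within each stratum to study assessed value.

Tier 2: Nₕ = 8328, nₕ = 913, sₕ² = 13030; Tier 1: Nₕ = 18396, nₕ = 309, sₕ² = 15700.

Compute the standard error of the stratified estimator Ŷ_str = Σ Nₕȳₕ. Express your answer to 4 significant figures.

Var(Ŷ_str) = Σₕ Nₕ²(1 − fₕ)sₕ²/nₕ.
Tier 2: 8328²·(1 − 913/8328)·13030/913 = 8.8130353 × 10^8.
Tier 1: 18396²·(1 − 309/18396)·15700/309 = 1.690562 × 10^10.
Sum = 1.7786924 × 10^10.
SE = √(1.7786924 × 10^10) = 133400.

133400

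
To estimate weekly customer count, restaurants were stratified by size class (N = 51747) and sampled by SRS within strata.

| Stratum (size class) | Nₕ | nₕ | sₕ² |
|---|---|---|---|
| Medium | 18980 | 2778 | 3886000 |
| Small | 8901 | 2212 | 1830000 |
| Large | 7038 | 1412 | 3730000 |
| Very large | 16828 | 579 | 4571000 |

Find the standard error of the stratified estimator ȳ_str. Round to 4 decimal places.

Var(ȳ_str) = Σₕ Wₕ²(1 − fₕ)sₕ²/nₕ with Wₕ = Nₕ/N, N = 51747.
Medium: Wₕ = 0.36678455; term = 0.36678455²·(1 − 0.14636459)·3886000/2778 = 160.6442.
Small: Wₕ = 0.17200997; term = 0.17200997²·(1 − 0.24851140)·1830000/2212 = 18.394823.
Large: Wₕ = 0.13600788; term = 0.13600788²·(1 − 0.20062518)·3730000/1412 = 39.061847.
Very large: Wₕ = 0.32519760; term = 0.32519760²·(1 − 0.03440694)·4571000/579 = 806.16037.
Sum = 1024.2612.
SE = √(1024.2612) = 32.0041.

32.0041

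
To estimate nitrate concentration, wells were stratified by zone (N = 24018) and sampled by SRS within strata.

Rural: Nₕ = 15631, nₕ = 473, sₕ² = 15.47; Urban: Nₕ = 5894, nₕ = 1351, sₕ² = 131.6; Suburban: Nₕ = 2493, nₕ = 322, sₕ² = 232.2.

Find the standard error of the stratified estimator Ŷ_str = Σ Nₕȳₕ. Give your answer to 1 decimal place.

3776.3

Var(Ŷ_str) = Σₕ Nₕ²(1 − fₕ)sₕ²/nₕ.
Rural: 15631²·(1 − 473/15631)·15.47/473 = 7.7492173 × 10^6.
Urban: 5894²·(1 − 1351/5894)·131.6/1351 = 2.6082752 × 10^6.
Suburban: 2493²·(1 − 322/2493)·232.2/322 = 3.9029092 × 10^6.
Sum = 1.4260402 × 10^7.
SE = √(1.4260402 × 10^7) = 3776.3.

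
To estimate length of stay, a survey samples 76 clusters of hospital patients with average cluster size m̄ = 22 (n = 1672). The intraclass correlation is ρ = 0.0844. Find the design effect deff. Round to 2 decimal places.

2.77

deff = 1 + (22 − 1)·0.0844 = 1 + 1.7724 = 2.7724.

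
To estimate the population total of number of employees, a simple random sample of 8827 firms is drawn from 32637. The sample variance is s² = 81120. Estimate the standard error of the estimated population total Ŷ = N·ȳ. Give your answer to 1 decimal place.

Var(Ŷ) = N²·Var(ȳ) = N²·(1 − n/N)·s²/n.
f = 8827/32637 = 0.27045991; Var(ȳ) = 0.72954009·81120/8827 = 6.7044627.
Var(Ŷ) = 32637² · 6.7044627 = 7.1414178 × 10^9.
SE(Ŷ) = √(7.1414178 × 10^9) = 84506.9.

84506.9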